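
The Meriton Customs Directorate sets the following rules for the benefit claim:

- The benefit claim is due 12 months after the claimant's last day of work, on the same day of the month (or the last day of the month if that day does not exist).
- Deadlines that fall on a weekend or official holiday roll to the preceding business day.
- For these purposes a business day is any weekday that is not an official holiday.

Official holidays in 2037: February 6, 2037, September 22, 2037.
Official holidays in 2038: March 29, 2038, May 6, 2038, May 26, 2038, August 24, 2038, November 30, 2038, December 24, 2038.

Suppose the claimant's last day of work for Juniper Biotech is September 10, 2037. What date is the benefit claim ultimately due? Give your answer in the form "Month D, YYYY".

September 10, 2038

12 months from September 10, 2037 is September 10, 2038.
September 10, 2038 is a Friday and not a listed holiday, so it stands.
So the filing is due September 10, 2038.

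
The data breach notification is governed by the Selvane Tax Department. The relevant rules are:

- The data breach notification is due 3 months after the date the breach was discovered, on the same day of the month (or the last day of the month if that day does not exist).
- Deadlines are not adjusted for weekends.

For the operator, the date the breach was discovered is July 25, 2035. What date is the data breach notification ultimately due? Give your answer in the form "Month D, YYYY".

October 25, 2035

Moving 3 months forward from July 25, 2035 on the corresponding day gives October 25, 2035.
October 25, 2035 falls on a Thursday. The rules make no weekend/holiday allowance, so it remains October 25, 2035.
The final due date is October 25, 2035.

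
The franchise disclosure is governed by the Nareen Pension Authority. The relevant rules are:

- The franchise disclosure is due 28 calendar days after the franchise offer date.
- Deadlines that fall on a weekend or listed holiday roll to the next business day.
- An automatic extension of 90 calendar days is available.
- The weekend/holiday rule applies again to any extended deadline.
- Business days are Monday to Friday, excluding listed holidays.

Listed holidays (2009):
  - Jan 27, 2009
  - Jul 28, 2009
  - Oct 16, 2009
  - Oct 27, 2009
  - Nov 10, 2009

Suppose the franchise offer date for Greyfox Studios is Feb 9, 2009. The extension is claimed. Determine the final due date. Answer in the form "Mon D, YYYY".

Jun 8, 2009

From Feb 9, 2009, 28 calendar days later is Mar 9, 2009.
Mar 9, 2009 (Monday) is already a business day.
Applying the 90-calendar-day extension: Mar 9, 2009 + 90 days = Jun 7, 2009.
Because Jun 7, 2009 is a Sunday, the deadline becomes Jun 8, 2009 (Monday).
The final due date is Jun 8, 2009.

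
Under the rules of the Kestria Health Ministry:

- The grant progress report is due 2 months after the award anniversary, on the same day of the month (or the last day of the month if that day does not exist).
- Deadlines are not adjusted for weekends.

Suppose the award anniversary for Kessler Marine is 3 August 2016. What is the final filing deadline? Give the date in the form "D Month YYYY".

3 October 2016

2 months after 3 August 2016, on the same day of the month, is 3 October 2016.
No adjustment is made for weekends or holidays, so 3 October 2016 stands.
Final deadline: 3 October 2016.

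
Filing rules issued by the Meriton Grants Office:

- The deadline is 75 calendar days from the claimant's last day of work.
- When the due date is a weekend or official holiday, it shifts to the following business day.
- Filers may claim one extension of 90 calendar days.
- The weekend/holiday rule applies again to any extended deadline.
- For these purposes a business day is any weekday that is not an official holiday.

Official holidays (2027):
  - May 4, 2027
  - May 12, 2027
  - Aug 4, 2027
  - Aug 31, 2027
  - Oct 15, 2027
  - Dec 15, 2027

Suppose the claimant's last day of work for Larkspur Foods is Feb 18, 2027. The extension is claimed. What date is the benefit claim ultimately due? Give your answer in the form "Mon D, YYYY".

From Feb 18, 2027, 75 calendar days later is May 4, 2027.
May 4, 2027 falls on a listed holiday. Rolling to the next business day gives May 5, 2027, a Wednesday.
Applying the 90-calendar-day extension: May 5, 2027 + 90 days = Aug 3, 2027.
Aug 3, 2027 (Tuesday) is already a business day.
Final deadline: Aug 3, 2027.

Aug 3, 2027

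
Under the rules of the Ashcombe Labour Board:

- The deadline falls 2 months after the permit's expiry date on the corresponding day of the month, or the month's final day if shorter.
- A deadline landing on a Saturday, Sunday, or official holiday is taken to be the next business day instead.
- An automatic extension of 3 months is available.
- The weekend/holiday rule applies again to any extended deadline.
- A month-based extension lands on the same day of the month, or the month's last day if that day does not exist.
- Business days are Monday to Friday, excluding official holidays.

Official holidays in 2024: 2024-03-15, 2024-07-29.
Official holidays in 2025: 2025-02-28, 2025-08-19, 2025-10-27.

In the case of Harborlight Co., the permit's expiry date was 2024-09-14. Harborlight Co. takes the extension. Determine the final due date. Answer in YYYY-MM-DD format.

2 months after 2024-09-14, on the same day of the month, is 2024-11-14.
2024-11-14 (Thursday) is already a business day.
Applying the 3 months extension: 3 months after 2024-11-14 is 2025-02-14.
Since 2025-02-14 is a Friday and not a holiday, the date is unchanged.
Final deadline: 2025-02-14.

2025-02-14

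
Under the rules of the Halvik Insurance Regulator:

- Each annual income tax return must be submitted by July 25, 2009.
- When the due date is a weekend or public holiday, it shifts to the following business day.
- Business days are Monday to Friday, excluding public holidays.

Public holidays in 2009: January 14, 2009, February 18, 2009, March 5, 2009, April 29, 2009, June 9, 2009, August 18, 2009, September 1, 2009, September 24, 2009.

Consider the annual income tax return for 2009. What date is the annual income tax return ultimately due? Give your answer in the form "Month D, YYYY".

July 27, 2009

Start from the fixed due date, July 25, 2009.
Because July 25, 2009 is a Saturday, the deadline becomes July 27, 2009 (Monday).
Deadline: July 27, 2009.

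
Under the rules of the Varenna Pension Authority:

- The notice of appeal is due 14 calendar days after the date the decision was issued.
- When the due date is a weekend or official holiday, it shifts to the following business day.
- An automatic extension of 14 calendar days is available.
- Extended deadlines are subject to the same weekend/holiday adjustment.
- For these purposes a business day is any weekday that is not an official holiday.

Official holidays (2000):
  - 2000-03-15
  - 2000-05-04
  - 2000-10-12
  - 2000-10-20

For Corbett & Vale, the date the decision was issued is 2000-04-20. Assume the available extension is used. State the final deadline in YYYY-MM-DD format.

Trigger date 2000-04-20 + 14 calendar days = 2000-05-04.
2000-05-04 is a listed holiday; the next business day is 2000-05-05 (Friday).
With the 14-day extension, 2000-05-05 becomes 2000-05-19.
2000-05-19 falls on a Friday, which is a business day, so no adjustment is needed.
Final deadline: 2000-05-19.

2000-05-19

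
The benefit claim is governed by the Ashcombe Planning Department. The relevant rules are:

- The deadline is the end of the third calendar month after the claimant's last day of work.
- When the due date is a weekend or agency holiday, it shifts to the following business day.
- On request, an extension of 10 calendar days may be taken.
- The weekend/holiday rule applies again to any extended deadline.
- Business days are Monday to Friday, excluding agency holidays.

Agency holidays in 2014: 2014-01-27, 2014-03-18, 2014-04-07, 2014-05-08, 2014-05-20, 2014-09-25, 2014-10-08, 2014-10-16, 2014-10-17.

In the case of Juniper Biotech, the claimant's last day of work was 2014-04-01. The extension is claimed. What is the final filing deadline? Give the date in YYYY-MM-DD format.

3 months after 2014-04-01 falls in July 2014; the last day of that month is 2014-07-31.
2014-07-31 falls on a Thursday, which is a business day, so no adjustment is needed.
Add the 10 calendar-day extension to 2014-07-31: 2014-08-10.
Because 2014-08-10 is a Sunday, the deadline becomes 2014-08-11 (Monday).
So the filing is due 2014-08-11.

2014-08-11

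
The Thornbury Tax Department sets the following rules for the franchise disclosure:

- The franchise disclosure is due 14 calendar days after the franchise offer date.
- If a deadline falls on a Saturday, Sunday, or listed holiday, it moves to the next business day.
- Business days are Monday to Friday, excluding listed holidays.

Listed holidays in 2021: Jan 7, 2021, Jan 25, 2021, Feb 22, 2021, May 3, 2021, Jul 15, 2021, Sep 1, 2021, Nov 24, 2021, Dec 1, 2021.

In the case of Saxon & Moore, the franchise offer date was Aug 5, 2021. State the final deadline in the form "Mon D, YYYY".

Aug 19, 2021

From Aug 5, 2021, 14 calendar days later is Aug 19, 2021.
Aug 19, 2021 falls on a Thursday, which is a business day, so no adjustment is needed.
So the filing is due Aug 19, 2021.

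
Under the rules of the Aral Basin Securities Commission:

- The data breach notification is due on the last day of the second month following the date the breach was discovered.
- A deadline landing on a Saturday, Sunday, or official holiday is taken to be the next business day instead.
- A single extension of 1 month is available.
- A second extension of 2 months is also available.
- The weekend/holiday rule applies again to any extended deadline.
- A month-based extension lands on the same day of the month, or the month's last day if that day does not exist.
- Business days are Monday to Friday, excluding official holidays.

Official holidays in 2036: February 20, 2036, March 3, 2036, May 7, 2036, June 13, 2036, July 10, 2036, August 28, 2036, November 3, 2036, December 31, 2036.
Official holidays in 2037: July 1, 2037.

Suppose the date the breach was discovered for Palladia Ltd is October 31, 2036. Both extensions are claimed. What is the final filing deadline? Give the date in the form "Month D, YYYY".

The second month after October 31, 2036 is December 2036, whose last day is December 31, 2036.
December 31, 2036 is a listed holiday; the next business day is January 1, 2037 (Thursday).
Applying the 1 month extension: 1 month after January 1, 2037 is February 1, 2037.
February 1, 2037 is a Sunday, so it moves to the next business day, February 2, 2037 (Monday).
The 2 months extension carries February 2, 2037 to April 2, 2037.
April 2, 2037 is a Thursday and not a listed holiday, so it stands.
So the filing is due April 2, 2037.

April 2, 2037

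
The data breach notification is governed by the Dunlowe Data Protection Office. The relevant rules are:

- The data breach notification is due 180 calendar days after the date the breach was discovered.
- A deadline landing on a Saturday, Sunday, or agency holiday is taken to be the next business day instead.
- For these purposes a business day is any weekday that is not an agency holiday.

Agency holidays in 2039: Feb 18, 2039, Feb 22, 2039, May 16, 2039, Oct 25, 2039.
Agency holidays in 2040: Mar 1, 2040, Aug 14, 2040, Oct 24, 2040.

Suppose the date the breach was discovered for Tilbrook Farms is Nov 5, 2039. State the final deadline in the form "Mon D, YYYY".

Trigger date Nov 5, 2039 + 180 calendar days = May 3, 2040.
May 3, 2040 (Thursday) is already a business day.
Deadline: May 3, 2040.

May 3, 2040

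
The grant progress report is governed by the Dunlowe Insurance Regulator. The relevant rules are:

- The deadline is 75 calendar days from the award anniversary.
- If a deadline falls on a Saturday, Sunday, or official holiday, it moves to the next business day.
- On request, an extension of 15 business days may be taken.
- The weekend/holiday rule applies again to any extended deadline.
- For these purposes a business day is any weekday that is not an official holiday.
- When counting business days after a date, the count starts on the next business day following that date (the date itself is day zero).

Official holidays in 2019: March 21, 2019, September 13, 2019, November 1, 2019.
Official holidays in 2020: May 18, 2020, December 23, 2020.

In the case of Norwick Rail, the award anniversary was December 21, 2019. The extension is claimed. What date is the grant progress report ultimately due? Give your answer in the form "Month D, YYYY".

March 26, 2020

From December 21, 2019, 75 calendar days later is March 5, 2020.
March 5, 2020 (Thursday) is already a business day.
Applying the 15-business-day extension: 15 business days after March 5, 2020 is March 26, 2020.
March 26, 2020 (Thursday) is already a business day.
The final due date is March 26, 2020.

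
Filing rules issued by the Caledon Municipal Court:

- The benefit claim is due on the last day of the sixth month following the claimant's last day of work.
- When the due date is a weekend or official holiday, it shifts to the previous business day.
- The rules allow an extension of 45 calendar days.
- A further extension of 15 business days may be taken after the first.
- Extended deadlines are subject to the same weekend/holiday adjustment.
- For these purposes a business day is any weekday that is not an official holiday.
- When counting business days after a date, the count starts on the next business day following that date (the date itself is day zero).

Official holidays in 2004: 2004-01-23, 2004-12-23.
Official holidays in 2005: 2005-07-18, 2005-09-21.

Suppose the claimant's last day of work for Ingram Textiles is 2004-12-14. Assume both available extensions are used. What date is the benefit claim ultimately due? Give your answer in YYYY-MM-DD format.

2005-09-02

6 months after 2004-12-14 is June 2005; that month ends on 2005-06-30.
Since 2005-06-30 is a Thursday and not a holiday, the date is unchanged.
Add the 45 calendar-day extension to 2005-06-30: 2005-08-14.
2005-08-14 is a Sunday, so it moves to the preceding business day, 2005-08-12 (Friday).
The 15-business-day extension runs from 2005-08-12 to 2005-09-02.
Since 2005-09-02 is a Friday and not a holiday, the date is unchanged.
So the filing is due 2005-09-02.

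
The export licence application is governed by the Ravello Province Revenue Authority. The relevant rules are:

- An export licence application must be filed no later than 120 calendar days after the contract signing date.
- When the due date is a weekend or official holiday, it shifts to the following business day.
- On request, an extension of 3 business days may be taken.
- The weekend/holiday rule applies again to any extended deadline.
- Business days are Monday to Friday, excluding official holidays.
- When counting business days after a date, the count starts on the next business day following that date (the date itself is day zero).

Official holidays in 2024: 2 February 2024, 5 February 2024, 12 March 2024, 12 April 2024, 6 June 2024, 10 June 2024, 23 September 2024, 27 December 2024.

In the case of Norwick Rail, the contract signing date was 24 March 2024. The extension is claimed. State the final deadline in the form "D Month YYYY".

25 July 2024

Trigger date 24 March 2024 + 120 calendar days = 22 July 2024.
Since 22 July 2024 is a Monday and not a holiday, the date is unchanged.
The 3-business-day extension runs from 22 July 2024 to 25 July 2024.
Since 25 July 2024 is a Thursday and not a holiday, the date is unchanged.
The final due date is 25 July 2024.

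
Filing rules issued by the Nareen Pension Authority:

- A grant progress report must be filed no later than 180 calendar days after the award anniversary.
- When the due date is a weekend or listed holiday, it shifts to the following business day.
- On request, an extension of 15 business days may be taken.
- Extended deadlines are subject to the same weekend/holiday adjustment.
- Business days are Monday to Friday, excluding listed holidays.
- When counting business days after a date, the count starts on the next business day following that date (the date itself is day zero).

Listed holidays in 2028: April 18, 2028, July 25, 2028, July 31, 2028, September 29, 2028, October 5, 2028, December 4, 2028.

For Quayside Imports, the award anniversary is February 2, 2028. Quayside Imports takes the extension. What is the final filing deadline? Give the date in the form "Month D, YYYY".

August 22, 2028

From February 2, 2028, 180 calendar days later is July 31, 2028.
July 31, 2028 falls on a listed holiday. Rolling to the next business day gives August 1, 2028, a Tuesday.
Counting 15 further business days from August 1, 2028 reaches August 22, 2028.
August 22, 2028 (Tuesday) is already a business day.
So the filing is due August 22, 2028.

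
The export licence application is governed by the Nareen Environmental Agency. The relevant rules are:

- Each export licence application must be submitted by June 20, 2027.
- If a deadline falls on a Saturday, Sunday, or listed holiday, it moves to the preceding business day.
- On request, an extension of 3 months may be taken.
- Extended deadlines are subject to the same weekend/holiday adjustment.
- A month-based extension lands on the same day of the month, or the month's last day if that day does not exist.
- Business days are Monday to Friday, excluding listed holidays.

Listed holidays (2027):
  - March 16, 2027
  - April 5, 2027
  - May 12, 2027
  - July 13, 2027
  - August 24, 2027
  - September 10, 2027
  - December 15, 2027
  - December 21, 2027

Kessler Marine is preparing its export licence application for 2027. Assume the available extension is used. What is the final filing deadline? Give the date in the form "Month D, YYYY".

September 17, 2027

The stated deadline is June 20, 2027.
Because June 20, 2027 is a Sunday, the deadline becomes June 18, 2027 (Friday).
Add 3 months to June 18, 2027: September 18, 2027.
September 18, 2027 falls on a Saturday. Rolling to the preceding business day gives September 17, 2027, a Friday.
So the filing is due September 17, 2027.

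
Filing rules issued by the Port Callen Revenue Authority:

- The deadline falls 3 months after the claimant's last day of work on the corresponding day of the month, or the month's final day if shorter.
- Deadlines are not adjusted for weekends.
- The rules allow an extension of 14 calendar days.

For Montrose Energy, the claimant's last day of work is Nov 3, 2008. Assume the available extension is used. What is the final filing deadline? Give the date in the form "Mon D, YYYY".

Feb 17, 2009

3 months after Nov 3, 2008, on the same day of the month, is Feb 3, 2009.
Feb 3, 2009 falls on a Tuesday. The rules make no weekend/holiday allowance, so it remains Feb 3, 2009.
Applying the 14-calendar-day extension: Feb 3, 2009 + 14 days = Feb 17, 2009.
Feb 17, 2009 is a Tuesday; no weekend or holiday adjustment applies.
Final deadline: Feb 17, 2009.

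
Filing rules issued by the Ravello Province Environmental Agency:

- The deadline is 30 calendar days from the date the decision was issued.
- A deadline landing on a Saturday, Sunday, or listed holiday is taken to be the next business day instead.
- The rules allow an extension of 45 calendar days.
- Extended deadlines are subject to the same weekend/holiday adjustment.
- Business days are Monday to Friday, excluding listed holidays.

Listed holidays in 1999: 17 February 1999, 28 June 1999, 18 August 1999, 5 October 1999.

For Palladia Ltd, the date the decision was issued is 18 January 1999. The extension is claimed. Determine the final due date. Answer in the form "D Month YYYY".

Trigger date 18 January 1999 + 30 calendar days = 17 February 1999.
17 February 1999 is a listed holiday, so it moves to the next business day, 18 February 1999 (Thursday).
Add the 45 calendar-day extension to 18 February 1999: 4 April 1999.
Because 4 April 1999 is a Sunday, the deadline becomes 5 April 1999 (Monday).
Deadline: 5 April 1999.

5 April 1999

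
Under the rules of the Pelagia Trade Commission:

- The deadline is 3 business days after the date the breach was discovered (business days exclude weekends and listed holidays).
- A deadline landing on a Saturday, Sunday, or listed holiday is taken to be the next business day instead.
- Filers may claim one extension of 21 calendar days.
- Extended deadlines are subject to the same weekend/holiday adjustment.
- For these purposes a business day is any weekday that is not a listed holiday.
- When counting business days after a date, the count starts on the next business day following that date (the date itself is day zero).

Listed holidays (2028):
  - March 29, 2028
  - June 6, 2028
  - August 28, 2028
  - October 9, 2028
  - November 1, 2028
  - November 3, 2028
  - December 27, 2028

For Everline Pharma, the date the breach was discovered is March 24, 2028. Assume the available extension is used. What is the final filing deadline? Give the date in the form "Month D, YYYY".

Counting 3 business days after March 24, 2028 (skipping weekends and listed holidays) reaches March 30, 2028.
March 30, 2028 is a Thursday and not a listed holiday, so it stands.
Add the 21 calendar-day extension to March 30, 2028: April 20, 2028.
April 20, 2028 falls on a Thursday, which is a business day, so no adjustment is needed.
Deadline: April 20, 2028.

April 20, 2028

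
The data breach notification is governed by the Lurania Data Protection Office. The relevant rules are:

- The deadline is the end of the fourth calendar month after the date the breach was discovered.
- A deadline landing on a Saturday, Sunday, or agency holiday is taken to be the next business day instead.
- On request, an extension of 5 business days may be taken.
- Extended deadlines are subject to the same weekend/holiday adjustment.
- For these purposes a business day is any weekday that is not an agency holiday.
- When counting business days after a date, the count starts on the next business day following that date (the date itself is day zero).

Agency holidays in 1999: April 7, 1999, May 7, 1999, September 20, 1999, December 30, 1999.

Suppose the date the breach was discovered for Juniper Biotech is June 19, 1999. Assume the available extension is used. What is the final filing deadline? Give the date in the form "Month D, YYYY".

4 months after June 19, 1999 falls in October 1999; the last day of that month is October 31, 1999.
October 31, 1999 falls on a Sunday. Rolling to the next business day gives November 1, 1999, a Monday.
The 5-business-day extension runs from November 1, 1999 to November 8, 1999.
November 8, 1999 falls on a Monday, which is a business day, so no adjustment is needed.
The final due date is November 8, 1999.

November 8, 1999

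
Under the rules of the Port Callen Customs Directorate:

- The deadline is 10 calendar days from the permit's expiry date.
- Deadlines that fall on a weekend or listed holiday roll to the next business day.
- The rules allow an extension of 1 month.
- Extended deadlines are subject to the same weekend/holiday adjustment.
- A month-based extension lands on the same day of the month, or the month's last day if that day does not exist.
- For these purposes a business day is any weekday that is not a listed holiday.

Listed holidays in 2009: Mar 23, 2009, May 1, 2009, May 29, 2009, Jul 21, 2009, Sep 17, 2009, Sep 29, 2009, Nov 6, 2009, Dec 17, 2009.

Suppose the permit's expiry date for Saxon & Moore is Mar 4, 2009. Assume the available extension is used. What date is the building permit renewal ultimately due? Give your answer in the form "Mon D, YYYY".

Apr 16, 2009

Trigger date Mar 4, 2009 + 10 calendar days = Mar 14, 2009.
Mar 14, 2009 falls on a Saturday. Rolling to the next business day gives Mar 16, 2009, a Monday.
Applying the 1 month extension: 1 month after Mar 16, 2009 is Apr 16, 2009.
Apr 16, 2009 (Thursday) is already a business day.
Deadline: Apr 16, 2009.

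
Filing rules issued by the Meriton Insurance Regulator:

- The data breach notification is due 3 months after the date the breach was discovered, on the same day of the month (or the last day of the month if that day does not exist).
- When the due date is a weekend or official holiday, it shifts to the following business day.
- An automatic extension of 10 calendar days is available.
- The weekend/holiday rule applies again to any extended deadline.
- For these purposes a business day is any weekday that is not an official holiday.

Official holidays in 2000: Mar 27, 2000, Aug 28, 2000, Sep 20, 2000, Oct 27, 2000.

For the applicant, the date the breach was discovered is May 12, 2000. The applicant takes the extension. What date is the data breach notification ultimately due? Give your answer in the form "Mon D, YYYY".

Aug 24, 2000

3 months from May 12, 2000 is Aug 12, 2000.
Because Aug 12, 2000 is a Saturday, the deadline becomes Aug 14, 2000 (Monday).
The 10-calendar-day extension moves the deadline from Aug 14, 2000 to Aug 24, 2000.
Aug 24, 2000 falls on a Thursday, which is a business day, so no adjustment is needed.
The final due date is Aug 24, 2000.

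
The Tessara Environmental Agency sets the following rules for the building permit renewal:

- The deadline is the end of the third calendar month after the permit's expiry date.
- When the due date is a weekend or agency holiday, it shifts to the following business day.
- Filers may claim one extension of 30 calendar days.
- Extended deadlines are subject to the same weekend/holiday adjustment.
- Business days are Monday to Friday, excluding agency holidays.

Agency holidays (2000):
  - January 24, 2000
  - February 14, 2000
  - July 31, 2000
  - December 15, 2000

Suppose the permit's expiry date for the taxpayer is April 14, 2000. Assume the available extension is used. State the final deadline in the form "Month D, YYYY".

3 months after April 14, 2000 falls in July 2000; the last day of that month is July 31, 2000.
July 31, 2000 is a listed holiday, so it moves to the next business day, August 1, 2000 (Tuesday).
The 30-calendar-day extension moves the deadline from August 1, 2000 to August 31, 2000.
August 31, 2000 is a Thursday and not a listed holiday, so it stands.
Deadline: August 31, 2000.

August 31, 2000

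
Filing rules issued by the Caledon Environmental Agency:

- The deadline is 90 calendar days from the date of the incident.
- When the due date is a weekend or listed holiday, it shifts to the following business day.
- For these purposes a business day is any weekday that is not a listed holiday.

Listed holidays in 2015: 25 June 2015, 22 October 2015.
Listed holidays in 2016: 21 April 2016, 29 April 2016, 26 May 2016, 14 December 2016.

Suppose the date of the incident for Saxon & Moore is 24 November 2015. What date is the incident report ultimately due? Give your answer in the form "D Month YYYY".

From 24 November 2015, 90 calendar days later is 22 February 2016.
Since 22 February 2016 is a Monday and not a holiday, the date is unchanged.
The final due date is 22 February 2016.

22 February 2016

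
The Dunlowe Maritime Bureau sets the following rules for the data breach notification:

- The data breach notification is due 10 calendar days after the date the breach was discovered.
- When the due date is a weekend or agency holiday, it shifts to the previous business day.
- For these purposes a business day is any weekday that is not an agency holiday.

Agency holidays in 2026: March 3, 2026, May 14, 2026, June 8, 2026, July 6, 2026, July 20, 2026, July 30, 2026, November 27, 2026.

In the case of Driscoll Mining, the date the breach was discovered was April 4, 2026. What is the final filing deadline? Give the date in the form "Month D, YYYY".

Adding 10 calendar days to April 4, 2026 gives April 14, 2026.
April 14, 2026 falls on a Tuesday, which is a business day, so no adjustment is needed.
Final deadline: April 14, 2026.

April 14, 2026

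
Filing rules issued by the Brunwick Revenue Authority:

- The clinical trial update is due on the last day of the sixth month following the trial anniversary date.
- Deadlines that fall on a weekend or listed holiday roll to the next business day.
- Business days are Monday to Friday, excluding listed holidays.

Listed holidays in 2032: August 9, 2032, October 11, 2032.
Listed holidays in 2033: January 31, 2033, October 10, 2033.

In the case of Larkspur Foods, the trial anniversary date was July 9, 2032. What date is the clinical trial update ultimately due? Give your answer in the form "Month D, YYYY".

6 months after July 9, 2032 is January 2033; that month ends on January 31, 2033.
January 31, 2033 is a listed holiday, so it moves to the next business day, February 1, 2033 (Tuesday).
So the filing is due February 1, 2033.

February 1, 2033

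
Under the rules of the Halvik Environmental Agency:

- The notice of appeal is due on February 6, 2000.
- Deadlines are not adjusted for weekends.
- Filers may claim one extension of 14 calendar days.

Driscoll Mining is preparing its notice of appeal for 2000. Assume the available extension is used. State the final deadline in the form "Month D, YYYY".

February 20, 2000

The stated deadline is February 6, 2000.
No adjustment is made for weekends or holidays, so February 6, 2000 stands.
Add the 14 calendar-day extension to February 6, 2000: February 20, 2000.
February 20, 2000 falls on a Sunday. The rules make no weekend/holiday allowance, so it remains February 20, 2000.
Final deadline: February 20, 2000.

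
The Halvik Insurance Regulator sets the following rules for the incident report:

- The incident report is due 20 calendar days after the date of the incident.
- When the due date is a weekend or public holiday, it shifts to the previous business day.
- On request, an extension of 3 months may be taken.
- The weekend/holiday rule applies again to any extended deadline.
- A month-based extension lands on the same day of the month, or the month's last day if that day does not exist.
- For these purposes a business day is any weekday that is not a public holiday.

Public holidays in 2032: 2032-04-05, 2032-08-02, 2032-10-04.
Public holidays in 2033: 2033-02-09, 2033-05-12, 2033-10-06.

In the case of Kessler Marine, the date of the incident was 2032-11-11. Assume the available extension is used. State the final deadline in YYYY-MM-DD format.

Trigger date 2032-11-11 + 20 calendar days = 2032-12-01.
2032-12-01 falls on a Wednesday, which is a business day, so no adjustment is needed.
Applying the 3 months extension: 3 months after 2032-12-01 is 2033-03-01.
2033-03-01 (Tuesday) is already a business day.
Final deadline: 2033-03-01.

2033-03-01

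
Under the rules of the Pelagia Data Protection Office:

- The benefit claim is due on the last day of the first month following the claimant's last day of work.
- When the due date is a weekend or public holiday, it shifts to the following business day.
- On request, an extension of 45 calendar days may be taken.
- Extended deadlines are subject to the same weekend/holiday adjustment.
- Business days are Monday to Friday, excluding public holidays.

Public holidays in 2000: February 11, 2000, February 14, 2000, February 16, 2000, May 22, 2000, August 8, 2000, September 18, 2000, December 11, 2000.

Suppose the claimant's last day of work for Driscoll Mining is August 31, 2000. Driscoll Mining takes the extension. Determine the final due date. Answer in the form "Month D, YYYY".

1 month after August 31, 2000 falls in September 2000; the last day of that month is September 30, 2000.
September 30, 2000 falls on a Saturday. Rolling to the next business day gives October 2, 2000, a Monday.
Add the 45 calendar-day extension to October 2, 2000: November 16, 2000.
Since November 16, 2000 is a Thursday and not a holiday, the date is unchanged.
So the filing is due November 16, 2000.

November 16, 2000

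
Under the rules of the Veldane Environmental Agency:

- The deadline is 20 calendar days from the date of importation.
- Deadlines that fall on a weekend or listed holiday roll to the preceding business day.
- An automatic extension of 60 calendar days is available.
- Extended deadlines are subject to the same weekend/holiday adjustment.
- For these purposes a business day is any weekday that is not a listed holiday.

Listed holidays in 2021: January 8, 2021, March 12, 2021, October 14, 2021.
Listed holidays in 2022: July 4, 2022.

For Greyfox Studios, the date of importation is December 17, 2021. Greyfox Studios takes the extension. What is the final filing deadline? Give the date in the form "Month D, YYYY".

20 calendar days after December 17, 2021 is January 6, 2022.
January 6, 2022 (Thursday) is already a business day.
The 60-calendar-day extension moves the deadline from January 6, 2022 to March 7, 2022.
Since March 7, 2022 is a Monday and not a holiday, the date is unchanged.
Deadline: March 7, 2022.

March 7, 2022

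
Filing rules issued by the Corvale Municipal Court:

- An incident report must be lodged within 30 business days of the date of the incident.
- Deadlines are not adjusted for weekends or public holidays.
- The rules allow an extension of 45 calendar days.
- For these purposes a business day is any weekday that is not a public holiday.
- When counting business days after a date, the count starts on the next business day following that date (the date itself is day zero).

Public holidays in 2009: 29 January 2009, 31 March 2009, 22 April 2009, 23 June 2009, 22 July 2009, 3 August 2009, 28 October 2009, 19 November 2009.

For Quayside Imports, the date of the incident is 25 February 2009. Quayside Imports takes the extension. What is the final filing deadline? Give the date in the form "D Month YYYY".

24 May 2009

30 business days after 25 February 2009, excluding weekends and holidays, is 9 April 2009.
9 April 2009 falls on a Thursday. The rules make no weekend/holiday allowance, so it remains 9 April 2009.
Applying the 45-calendar-day extension: 9 April 2009 + 45 days = 24 May 2009.
24 May 2009 is a Sunday; no weekend or holiday adjustment applies.
Deadline: 24 May 2009.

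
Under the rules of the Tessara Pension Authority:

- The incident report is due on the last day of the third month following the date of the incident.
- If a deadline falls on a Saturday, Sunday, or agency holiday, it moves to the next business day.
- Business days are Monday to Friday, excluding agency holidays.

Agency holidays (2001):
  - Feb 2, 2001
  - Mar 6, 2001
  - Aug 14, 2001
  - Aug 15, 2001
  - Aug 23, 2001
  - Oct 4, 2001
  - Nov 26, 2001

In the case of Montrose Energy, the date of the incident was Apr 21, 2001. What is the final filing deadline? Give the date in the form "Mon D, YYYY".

The third month after Apr 21, 2001 is July 2001, whose last day is Jul 31, 2001.
Jul 31, 2001 is a Tuesday and not a listed holiday, so it stands.
So the filing is due Jul 31, 2001.

Jul 31, 2001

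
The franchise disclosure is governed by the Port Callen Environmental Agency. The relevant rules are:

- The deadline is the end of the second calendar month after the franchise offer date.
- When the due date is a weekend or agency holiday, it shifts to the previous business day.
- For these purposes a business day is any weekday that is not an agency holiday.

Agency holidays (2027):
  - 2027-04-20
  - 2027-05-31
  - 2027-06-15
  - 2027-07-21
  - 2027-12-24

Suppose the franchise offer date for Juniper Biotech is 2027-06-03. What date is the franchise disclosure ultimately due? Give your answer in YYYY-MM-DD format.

2027-08-31

The second month after 2027-06-03 is August 2027, whose last day is 2027-08-31.
2027-08-31 (Tuesday) is already a business day.
Deadline: 2027-08-31.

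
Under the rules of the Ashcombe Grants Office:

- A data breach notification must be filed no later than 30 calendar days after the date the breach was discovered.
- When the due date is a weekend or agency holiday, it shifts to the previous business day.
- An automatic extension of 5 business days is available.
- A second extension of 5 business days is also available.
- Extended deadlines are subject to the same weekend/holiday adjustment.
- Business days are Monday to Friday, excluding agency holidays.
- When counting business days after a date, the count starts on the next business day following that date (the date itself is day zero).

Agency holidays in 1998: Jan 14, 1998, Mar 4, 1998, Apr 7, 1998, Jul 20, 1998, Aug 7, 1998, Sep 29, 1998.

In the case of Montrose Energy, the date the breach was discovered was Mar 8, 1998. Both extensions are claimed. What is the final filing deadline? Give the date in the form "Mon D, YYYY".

Apr 21, 1998

30 calendar days after Mar 8, 1998 is Apr 7, 1998.
Apr 7, 1998 is a listed holiday, so it moves to the preceding business day, Apr 6, 1998 (Monday).
The 5-business-day extension runs from Apr 6, 1998 to Apr 14, 1998.
Since Apr 14, 1998 is a Tuesday and not a holiday, the date is unchanged.
The 5-business-day extension runs from Apr 14, 1998 to Apr 21, 1998.
Apr 21, 1998 falls on a Tuesday, which is a business day, so no adjustment is needed.
The final due date is Apr 21, 1998.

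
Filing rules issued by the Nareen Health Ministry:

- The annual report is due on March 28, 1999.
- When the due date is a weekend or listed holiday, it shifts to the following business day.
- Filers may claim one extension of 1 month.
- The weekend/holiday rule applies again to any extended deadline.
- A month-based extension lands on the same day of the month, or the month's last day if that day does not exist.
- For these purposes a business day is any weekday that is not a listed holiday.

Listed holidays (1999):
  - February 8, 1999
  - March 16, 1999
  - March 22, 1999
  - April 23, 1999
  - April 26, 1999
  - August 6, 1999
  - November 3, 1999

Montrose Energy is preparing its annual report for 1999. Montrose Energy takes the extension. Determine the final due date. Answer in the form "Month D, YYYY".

The statutory due date is March 28, 1999.
Because March 28, 1999 is a Sunday, the deadline becomes March 29, 1999 (Monday).
Applying the 1 month extension: 1 month after March 29, 1999 is April 29, 1999.
April 29, 1999 (Thursday) is already a business day.
Deadline: April 29, 1999.

April 29, 1999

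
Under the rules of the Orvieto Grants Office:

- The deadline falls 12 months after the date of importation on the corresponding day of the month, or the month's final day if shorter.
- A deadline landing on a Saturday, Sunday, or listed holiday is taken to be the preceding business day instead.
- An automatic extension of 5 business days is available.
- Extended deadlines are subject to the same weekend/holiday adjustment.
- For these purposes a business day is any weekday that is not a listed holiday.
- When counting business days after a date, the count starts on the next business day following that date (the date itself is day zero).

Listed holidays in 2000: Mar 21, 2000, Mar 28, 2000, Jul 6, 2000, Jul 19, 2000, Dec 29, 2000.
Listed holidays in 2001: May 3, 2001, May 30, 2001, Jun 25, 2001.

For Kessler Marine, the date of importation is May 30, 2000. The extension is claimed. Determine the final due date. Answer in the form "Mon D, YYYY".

12 months after May 30, 2000, on the same day of the month, is May 30, 2001.
May 30, 2001 is a listed holiday, so it moves to the preceding business day, May 29, 2001 (Tuesday).
Counting 5 further business days from May 29, 2001 reaches Jun 6, 2001.
Jun 6, 2001 falls on a Wednesday, which is a business day, so no adjustment is needed.
The final due date is Jun 6, 2001.

Jun 6, 2001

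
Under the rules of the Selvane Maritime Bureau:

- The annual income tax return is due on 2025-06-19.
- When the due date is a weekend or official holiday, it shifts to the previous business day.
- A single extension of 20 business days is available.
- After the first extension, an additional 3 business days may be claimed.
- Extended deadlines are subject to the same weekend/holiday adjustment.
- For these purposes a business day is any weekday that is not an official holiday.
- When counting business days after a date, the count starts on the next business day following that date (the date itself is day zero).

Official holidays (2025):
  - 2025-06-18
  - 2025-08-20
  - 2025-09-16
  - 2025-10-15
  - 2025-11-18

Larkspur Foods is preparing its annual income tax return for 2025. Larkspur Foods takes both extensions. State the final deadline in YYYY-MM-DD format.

2025-07-22

The statutory due date is 2025-06-19.
Since 2025-06-19 is a Thursday and not a holiday, the date is unchanged.
Counting 20 further business days from 2025-06-19 reaches 2025-07-17.
2025-07-17 falls on a Thursday, which is a business day, so no adjustment is needed.
Applying the 3-business-day extension: 3 business days after 2025-07-17 is 2025-07-22.
2025-07-22 falls on a Tuesday, which is a business day, so no adjustment is needed.
Deadline: 2025-07-22.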